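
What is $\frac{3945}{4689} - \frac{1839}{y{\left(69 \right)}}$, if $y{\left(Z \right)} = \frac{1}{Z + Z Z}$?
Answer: $- \frac{13883142995}{1563} \approx -8.8824 \cdot 10^{6}$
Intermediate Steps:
$y{\left(Z \right)} = \frac{1}{Z + Z^{2}}$
$\frac{3945}{4689} - \frac{1839}{y{\left(69 \right)}} = \frac{3945}{4689} - \frac{1839}{\frac{1}{69} \frac{1}{1 + 69}} = 3945 \cdot \frac{1}{4689} - \frac{1839}{\frac{1}{69} \cdot \frac{1}{70}} = \frac{1315}{1563} - \frac{1839}{\frac{1}{69} \cdot \frac{1}{70}} = \frac{1315}{1563} - 1839 \frac{1}{\frac{1}{4830}} = \frac{1315}{1563} - 8882370 = - \frac{13883142995}{1563}$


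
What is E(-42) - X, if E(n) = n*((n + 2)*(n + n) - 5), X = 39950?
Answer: -180860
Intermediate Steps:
E(n) = n*(-5 + 2*n*(2 + n)) (E(n) = n*((2 + n)*(2*n) - 5) = n*(2*n*(2 + n) - 5) = n*(-5 + 2*n*(2 + n)))
E(-42) - X = -42*(-5 + 2*(-42)² + 4*(-42)) - 1*39950 = -42*(-5 + 2*1764 - 168) - 39950 = -42*(-5 + 3528 - 168) - 39950 = -42*3355 - 39950 = -140910 - 39950 = -180860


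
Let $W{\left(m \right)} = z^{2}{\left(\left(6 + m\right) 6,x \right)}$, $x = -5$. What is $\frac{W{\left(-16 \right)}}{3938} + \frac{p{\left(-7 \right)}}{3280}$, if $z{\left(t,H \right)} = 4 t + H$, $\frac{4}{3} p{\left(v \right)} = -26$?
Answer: $\frac{196805209}{12916640} \approx 15.237$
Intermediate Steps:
$p{\left(v \right)} = - \frac{39}{2}$ ($p{\left(v \right)} = \frac{3}{4} \left(-26\right) = - \frac{39}{2}$)
$z{\left(t,H \right)} = H + 4 t$
$W{\left(m \right)} = \left(139 + 24 m\right)^{2}$ ($W{\left(m \right)} = \left(-5 + 4 \left(6 + m\right) 6\right)^{2} = \left(-5 + 4 \left(36 + 6 m\right)\right)^{2} = \left(-5 + \left(144 + 24 m\right)\right)^{2} = \left(139 + 24 m\right)^{2}$)
$\frac{W{\left(-16 \right)}}{3938} + \frac{p{\left(-7 \right)}}{3280} = \frac{\left(139 + 24 \left(-16\right)\right)^{2}}{3938} - \frac{39}{2 \cdot 3280} = \left(139 - 384\right)^{2} \cdot \frac{1}{3938} - \frac{39}{6560} = \left(-245\right)^{2} \cdot \frac{1}{3938} - \frac{39}{6560} = 60025 \cdot \frac{1}{3938} - \frac{39}{6560} = \frac{60025}{3938} - \frac{39}{6560} = \frac{196805209}{12916640}$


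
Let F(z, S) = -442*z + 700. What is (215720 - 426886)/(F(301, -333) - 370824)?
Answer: 105583/251583 ≈ 0.41967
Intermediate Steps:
F(z, S) = 700 - 442*z
(215720 - 426886)/(F(301, -333) - 370824) = (215720 - 426886)/((700 - 442*301) - 370824) = -211166/((700 - 133042) - 370824) = -211166/(-132342 - 370824) = -211166/(-503166) = -211166*(-1/503166) = 105583/251583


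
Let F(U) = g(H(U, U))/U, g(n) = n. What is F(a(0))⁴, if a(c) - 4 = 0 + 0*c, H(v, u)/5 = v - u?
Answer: 0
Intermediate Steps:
H(v, u) = -5*u + 5*v (H(v, u) = 5*(v - u) = -5*u + 5*v)
a(c) = 4 (a(c) = 4 + (0 + 0*c) = 4 + (0 + 0) = 4 + 0 = 4)
F(U) = 0 (F(U) = (-5*U + 5*U)/U = 0/U = 0)
F(a(0))⁴ = 0⁴ = 0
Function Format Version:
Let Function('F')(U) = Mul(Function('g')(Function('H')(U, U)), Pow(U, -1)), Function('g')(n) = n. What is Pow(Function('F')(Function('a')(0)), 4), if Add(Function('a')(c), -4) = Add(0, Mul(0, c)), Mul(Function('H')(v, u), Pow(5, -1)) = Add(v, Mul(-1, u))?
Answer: 0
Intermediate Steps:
Function('H')(v, u) = Add(Mul(-5, u), Mul(5, v)) (Function('H')(v, u) = Mul(5, Add(v, Mul(-1, u))) = Add(Mul(-5, u), Mul(5, v)))
Function('a')(c) = 4 (Function('a')(c) = Add(4, Add(0, Mul(0, c))) = Add(4, Add(0, 0)) = Add(4, 0) = 4)
Function('F')(U) = 0 (Function('F')(U) = Mul(Add(Mul(-5, U), Mul(5, U)), Pow(U, -1)) = Mul(0, Pow(U, -1)) = 0)
Pow(Function('F')(Function('a')(0)), 4) = Pow(0, 4) = 0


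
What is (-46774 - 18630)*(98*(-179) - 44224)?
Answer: 4039743464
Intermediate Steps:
(-46774 - 18630)*(98*(-179) - 44224) = -65404*(-17542 - 44224) = -65404*(-61766) = 4039743464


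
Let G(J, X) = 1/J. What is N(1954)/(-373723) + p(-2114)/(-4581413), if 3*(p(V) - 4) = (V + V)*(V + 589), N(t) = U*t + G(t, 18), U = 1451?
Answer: -80852742684528067/10036795704931338 ≈ -8.0556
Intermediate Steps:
N(t) = 1/t + 1451*t (N(t) = 1451*t + 1/t = 1/t + 1451*t)
p(V) = 4 + 2*V*(589 + V)/3 (p(V) = 4 + ((V + V)*(V + 589))/3 = 4 + ((2*V)*(589 + V))/3 = 4 + (2*V*(589 + V))/3 = 4 + 2*V*(589 + V)/3)
N(1954)/(-373723) + p(-2114)/(-4581413) = (1/1954 + 1451*1954)/(-373723) + (4 + (⅔)*(-2114)² + (1178/3)*(-2114))/(-4581413) = (1/1954 + 2835254)*(-1/373723) + (4 + (⅔)*4468996 - 2490292/3)*(-1/4581413) = (5540086317/1954)*(-1/373723) + (4 + 8937992/3 - 2490292/3)*(-1/4581413) = -5540086317/730254742 + (6447712/3)*(-1/4581413) = -5540086317/730254742 - 6447712/13744239 = -80852742684528067/10036795704931338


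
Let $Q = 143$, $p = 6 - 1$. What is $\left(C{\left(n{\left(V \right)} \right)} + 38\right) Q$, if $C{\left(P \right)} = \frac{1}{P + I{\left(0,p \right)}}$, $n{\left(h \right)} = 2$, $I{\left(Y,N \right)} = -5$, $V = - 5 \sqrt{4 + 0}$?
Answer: $\frac{16159}{3} \approx 5386.3$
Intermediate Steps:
$V = -10$ ($V = - 5 \sqrt{4} = \left(-5\right) 2 = -10$)
$p = 5$ ($p = 6 - 1 = 5$)
$C{\left(P \right)} = \frac{1}{-5 + P}$ ($C{\left(P \right)} = \frac{1}{P - 5} = \frac{1}{-5 + P}$)
$\left(C{\left(n{\left(V \right)} \right)} + 38\right) Q = \left(\frac{1}{-5 + 2} + 38\right) 143 = \left(\frac{1}{-3} + 38\right) 143 = \left(- \frac{1}{3} + 38\right) 143 = \frac{113}{3} \cdot 143 = \frac{16159}{3}$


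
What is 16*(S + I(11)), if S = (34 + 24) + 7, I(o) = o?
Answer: 1216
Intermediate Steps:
S = 65 (S = 58 + 7 = 65)
16*(S + I(11)) = 16*(65 + 11) = 16*76 = 1216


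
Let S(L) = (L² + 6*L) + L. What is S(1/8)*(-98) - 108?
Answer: -6249/32 ≈ -195.28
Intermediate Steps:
S(L) = L² + 7*L
S(1/8)*(-98) - 108 = ((7 + 1/8)/8)*(-98) - 108 = ((7 + ⅛)/8)*(-98) - 108 = ((⅛)*(57/8))*(-98) - 108 = (57/64)*(-98) - 108 = -2793/32 - 108 = -6249/32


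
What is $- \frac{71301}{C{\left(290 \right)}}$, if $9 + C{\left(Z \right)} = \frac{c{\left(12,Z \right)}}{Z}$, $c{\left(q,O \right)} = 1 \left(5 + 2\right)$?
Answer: $\frac{20677290}{2603} \approx 7943.6$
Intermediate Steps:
$c{\left(q,O \right)} = 7$ ($c{\left(q,O \right)} = 1 \cdot 7 = 7$)
$C{\left(Z \right)} = -9 + \frac{7}{Z}$
$- \frac{71301}{C{\left(290 \right)}} = - \frac{71301}{-9 + \frac{7}{290}} = - \frac{71301}{- \frac{2603}{290}} = \left(-71301\right) \left(- \frac{290}{2603}\right) = \frac{20677290}{2603}$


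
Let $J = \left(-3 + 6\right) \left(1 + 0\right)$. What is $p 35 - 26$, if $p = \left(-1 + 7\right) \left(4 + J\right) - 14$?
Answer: $954$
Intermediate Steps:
$J = 3$ ($J = 3 \cdot 1 = 3$)
$p = 28$ ($p = \left(-1 + 7\right) \left(4 + 3\right) - 14 = 6 \cdot 7 - 14 = 42 - 14 = 28$)
$p 35 - 26 = 28 \cdot 35 - 26 = 980 - 26 = 954$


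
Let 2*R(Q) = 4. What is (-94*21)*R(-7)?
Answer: -3948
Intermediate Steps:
R(Q) = 2 (R(Q) = (½)*4 = 2)
(-94*21)*R(-7) = -94*21*2 = -1974*2 = -3948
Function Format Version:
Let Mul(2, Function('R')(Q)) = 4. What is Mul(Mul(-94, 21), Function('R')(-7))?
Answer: -3948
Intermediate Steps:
Function('R')(Q) = 2 (Function('R')(Q) = Mul(Rational(1, 2), 4) = 2)
Mul(Mul(-94, 21), Function('R')(-7)) = Mul(Mul(-94, 21), 2) = Mul(-1974, 2) = -3948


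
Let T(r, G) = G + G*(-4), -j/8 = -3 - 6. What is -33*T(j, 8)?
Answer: 792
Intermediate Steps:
j = 72 (j = -8*(-3 - 6) = -8*(-9) = 72)
T(r, G) = -3*G (T(r, G) = G - 4*G = -3*G)
-33*T(j, 8) = -(-99)*8 = -33*(-24) = 792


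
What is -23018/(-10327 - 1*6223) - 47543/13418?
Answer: -238990563/111033950 ≈ -2.1524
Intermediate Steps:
-23018/(-10327 - 1*6223) - 47543/13418 = -23018/(-10327 - 6223) - 47543*1/13418 = -23018/(-16550) - 47543/13418 = -23018*(-1/16550) - 47543/13418 = 11509/8275 - 47543/13418 = -238990563/111033950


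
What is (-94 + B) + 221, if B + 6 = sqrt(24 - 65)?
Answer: 121 + I*sqrt(41) ≈ 121.0 + 6.4031*I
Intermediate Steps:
B = -6 + I*sqrt(41) (B = -6 + sqrt(24 - 65) = -6 + sqrt(-41) = -6 + I*sqrt(41) ≈ -6.0 + 6.4031*I)
(-94 + B) + 221 = (-94 + (-6 + I*sqrt(41))) + 221 = (-100 + I*sqrt(41)) + 221 = 121 + I*sqrt(41)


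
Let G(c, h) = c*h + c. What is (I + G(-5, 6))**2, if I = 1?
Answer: 1156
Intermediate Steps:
G(c, h) = c + c*h
(I + G(-5, 6))**2 = (1 - 5*(1 + 6))**2 = (1 - 5*7)**2 = (1 - 35)**2 = (-34)**2 = 1156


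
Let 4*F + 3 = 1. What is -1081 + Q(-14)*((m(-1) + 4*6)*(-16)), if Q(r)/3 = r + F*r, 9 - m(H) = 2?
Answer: 9335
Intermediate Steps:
F = -1/2 (F = -3/4 + (1/4)*1 = -3/4 + 1/4 = -1/2 ≈ -0.50000)
m(H) = 7 (m(H) = 9 - 1*2 = 9 - 2 = 7)
Q(r) = 3*r/2 (Q(r) = 3*(r - r/2) = 3*(r/2) = 3*r/2)
-1081 + Q(-14)*((m(-1) + 4*6)*(-16)) = -1081 + ((3/2)*(-14))*((7 + 4*6)*(-16)) = -1081 - 21*(7 + 24)*(-16) = -1081 - 651*(-16) = -1081 - 21*(-496) = -1081 + 10416 = 9335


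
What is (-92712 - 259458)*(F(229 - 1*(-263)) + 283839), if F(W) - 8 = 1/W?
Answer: -8196916693875/82 ≈ -9.9962e+10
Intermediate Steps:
F(W) = 8 + 1/W
(-92712 - 259458)*(F(229 - 1*(-263)) + 283839) = (-92712 - 259458)*((8 + 1/(229 - 1*(-263))) + 283839) = -352170*((8 + 1/(229 + 263)) + 283839) = -352170*((8 + 1/492) + 283839) = -352170*(3937/492 + 283839) = -352170*139652725/492 = -8196916693875/82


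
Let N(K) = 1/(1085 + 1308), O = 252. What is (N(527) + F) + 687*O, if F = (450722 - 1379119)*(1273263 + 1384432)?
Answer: -5904478369055862/2393 ≈ -2.4674e+12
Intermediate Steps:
F = -2467396064915 (F = -928397*2657695 = -2467396064915)
N(K) = 1/2393
(N(527) + F) + 687*O = (1/2393 - 2467396064915) + 687*252 = -5904478783341594/2393 + 173124 = -5904478369055862/2393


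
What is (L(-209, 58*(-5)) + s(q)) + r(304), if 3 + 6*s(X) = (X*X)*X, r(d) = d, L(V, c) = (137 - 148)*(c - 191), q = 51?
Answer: 27703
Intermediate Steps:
L(V, c) = 2101 - 11*c (L(V, c) = -11*(-191 + c) = 2101 - 11*c)
s(X) = -½ + X³/6 (s(X) = -½ + ((X*X)*X)/6 = -½ + (X²*X)/6 = -½ + X³/6)
(L(-209, 58*(-5)) + s(q)) + r(304) = ((2101 - 638*(-5)) + (-½ + (⅙)*51³)) + 304 = ((2101 - 11*(-290)) + (-½ + (⅙)*132651)) + 304 = ((2101 + 3190) + (-½ + 44217/2)) + 304 = (5291 + 22108) + 304 = 27399 + 304 = 27703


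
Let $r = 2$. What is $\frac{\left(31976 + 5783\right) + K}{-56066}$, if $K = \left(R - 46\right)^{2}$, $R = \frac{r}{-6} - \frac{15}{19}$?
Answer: $- \frac{129893587}{182158434} \approx -0.71308$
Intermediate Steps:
$R = - \frac{64}{57}$ ($R = \frac{2}{-6} - \frac{15}{19} = 2 \left(- \frac{1}{6}\right) - \frac{15}{19} = - \frac{1}{3} - \frac{15}{19} = - \frac{64}{57} \approx -1.1228$)
$K = \frac{7214596}{3249}$ ($K = \left(- \frac{64}{57} - 46\right)^{2} = \left(- \frac{2686}{57}\right)^{2} = \frac{7214596}{3249} \approx 2220.6$)
$\frac{\left(31976 + 5783\right) + K}{-56066} = \frac{\left(31976 + 5783\right) + \frac{7214596}{3249}}{-56066} = \left(37759 + \frac{7214596}{3249}\right) \left(- \frac{1}{56066}\right) = \frac{129893587}{3249} \left(- \frac{1}{56066}\right) = - \frac{129893587}{182158434}$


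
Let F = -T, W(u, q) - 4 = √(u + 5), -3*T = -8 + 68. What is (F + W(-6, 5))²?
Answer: (24 + I)² ≈ 575.0 + 48.0*I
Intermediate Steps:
T = -20 (T = -(-8 + 68)/3 = -⅓*60 = -20)
W(u, q) = 4 + √(5 + u) (W(u, q) = 4 + √(u + 5) = 4 + √(5 + u))
F = 20 (F = -1*(-20) = 20)
(F + W(-6, 5))² = (20 + (4 + √(5 - 6)))² = (20 + (4 + √(-1)))² = (20 + (4 + I))² = (24 + I)²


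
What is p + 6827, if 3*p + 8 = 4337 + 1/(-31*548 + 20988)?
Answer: 99240001/12000 ≈ 8270.0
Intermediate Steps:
p = 17316001/12000 (p = -8/3 + (4337 + 1/(-31*548 + 20988))/3 = -8/3 + (4337 + 1/(-16988 + 20988))/3 = -8/3 + (4337 + 1/4000)/3 = -8/3 + (1/3)*(17348001/4000) = -8/3 + 5782667/4000 = 17316001/12000 ≈ 1443.0)
p + 6827 = 17316001/12000 + 6827 = 99240001/12000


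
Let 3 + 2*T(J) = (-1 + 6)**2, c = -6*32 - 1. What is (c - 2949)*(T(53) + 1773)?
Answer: -5605328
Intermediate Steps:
c = -193 (c = -192 - 1 = -193)
T(J) = 11 (T(J) = -3/2 + (-1 + 6)**2/2 = -3/2 + (1/2)*5**2 = -3/2 + (1/2)*25 = -3/2 + 25/2 = 11)
(c - 2949)*(T(53) + 1773) = (-193 - 2949)*(11 + 1773) = -3142*1784 = -5605328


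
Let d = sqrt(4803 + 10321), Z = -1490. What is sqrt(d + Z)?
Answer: sqrt(-1490 + 2*sqrt(3781)) ≈ 36.973*I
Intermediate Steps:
d = 2*sqrt(3781) (d = sqrt(15124) = 2*sqrt(3781) ≈ 122.98)
sqrt(d + Z) = sqrt(2*sqrt(3781) - 1490) = sqrt(-1490 + 2*sqrt(3781))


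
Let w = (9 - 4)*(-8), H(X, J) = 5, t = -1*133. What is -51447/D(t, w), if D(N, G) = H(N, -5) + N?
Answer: 51447/128 ≈ 401.93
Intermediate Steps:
t = -133
w = -40 (w = 5*(-8) = -40)
D(N, G) = 5 + N
-51447/D(t, w) = -51447/(5 - 133) = -51447/(-128) = -51447*(-1/128) = 51447/128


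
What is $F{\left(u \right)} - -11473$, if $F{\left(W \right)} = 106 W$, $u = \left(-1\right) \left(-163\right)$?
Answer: $28751$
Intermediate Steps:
$u = 163$
$F{\left(u \right)} - -11473 = 106 \cdot 163 - -11473 = 17278 + 11473 = 28751$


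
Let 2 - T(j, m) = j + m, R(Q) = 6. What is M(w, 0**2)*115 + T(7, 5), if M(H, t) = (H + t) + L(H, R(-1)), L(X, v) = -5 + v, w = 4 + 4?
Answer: 1025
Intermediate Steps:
w = 8
M(H, t) = 1 + H + t (M(H, t) = (H + t) + (-5 + 6) = (H + t) + 1 = 1 + H + t)
T(j, m) = 2 - j - m (T(j, m) = 2 - (j + m) = 2 + (-j - m) = 2 - j - m)
M(w, 0**2)*115 + T(7, 5) = (1 + 8 + 0**2)*115 + (2 - 1*7 - 1*5) = (1 + 8 + 0)*115 + (2 - 7 - 5) = 9*115 - 10 = 1035 - 10 = 1025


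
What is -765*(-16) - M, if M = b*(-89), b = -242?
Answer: -9298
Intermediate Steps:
M = 21538 (M = -242*(-89) = 21538)
-765*(-16) - M = -765*(-16) - 1*21538 = 12240 - 21538 = -9298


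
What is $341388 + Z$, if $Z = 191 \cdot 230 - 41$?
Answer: $385277$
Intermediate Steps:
$Z = 43889$ ($Z = 43930 - 41 = 43889$)
$341388 + Z = 341388 + 43889 = 385277$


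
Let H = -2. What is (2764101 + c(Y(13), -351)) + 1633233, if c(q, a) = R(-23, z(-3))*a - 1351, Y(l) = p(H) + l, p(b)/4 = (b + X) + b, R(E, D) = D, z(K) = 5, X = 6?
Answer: 4394228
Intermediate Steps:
p(b) = 24 + 8*b (p(b) = 4*((b + 6) + b) = 4*((6 + b) + b) = 4*(6 + 2*b) = 24 + 8*b)
Y(l) = 8 + l (Y(l) = (24 + 8*(-2)) + l = (24 - 16) + l = 8 + l)
c(q, a) = -1351 + 5*a (c(q, a) = 5*a - 1351 = -1351 + 5*a)
(2764101 + c(Y(13), -351)) + 1633233 = (2764101 + (-1351 + 5*(-351))) + 1633233 = (2764101 + (-1351 - 1755)) + 1633233 = (2764101 - 3106) + 1633233 = 2760995 + 1633233 = 4394228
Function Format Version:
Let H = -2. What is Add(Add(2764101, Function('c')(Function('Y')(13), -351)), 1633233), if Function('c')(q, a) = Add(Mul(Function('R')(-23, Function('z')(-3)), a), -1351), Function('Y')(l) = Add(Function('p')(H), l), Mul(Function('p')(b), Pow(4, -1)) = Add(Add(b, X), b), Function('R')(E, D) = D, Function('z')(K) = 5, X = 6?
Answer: 4394228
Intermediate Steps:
Function('p')(b) = Add(24, Mul(8, b)) (Function('p')(b) = Mul(4, Add(Add(b, 6), b)) = Mul(4, Add(Add(6, b), b)) = Mul(4, Add(6, Mul(2, b))) = Add(24, Mul(8, b)))
Function('Y')(l) = Add(8, l) (Function('Y')(l) = Add(Add(24, Mul(8, -2)), l) = Add(Add(24, -16), l) = Add(8, l))
Function('c')(q, a) = Add(-1351, Mul(5, a)) (Function('c')(q, a) = Add(Mul(5, a), -1351) = Add(-1351, Mul(5, a)))
Add(Add(2764101, Function('c')(Function('Y')(13), -351)), 1633233) = Add(Add(2764101, Add(-1351, Mul(5, -351))), 1633233) = Add(Add(2764101, Add(-1351, -1755)), 1633233) = Add(Add(2764101, -3106), 1633233) = Add(2760995, 1633233) = 4394228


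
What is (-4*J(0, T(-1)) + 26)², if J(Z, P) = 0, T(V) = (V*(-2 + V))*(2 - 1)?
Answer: 676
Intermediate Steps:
T(V) = V*(-2 + V) (T(V) = (V*(-2 + V))*1 = V*(-2 + V))
(-4*J(0, T(-1)) + 26)² = (-4*0 + 26)² = (0 + 26)² = 26² = 676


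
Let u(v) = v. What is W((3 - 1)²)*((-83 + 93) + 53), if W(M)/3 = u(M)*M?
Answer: 3024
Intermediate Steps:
W(M) = 3*M² (W(M) = 3*(M*M) = 3*M²)
W((3 - 1)²)*((-83 + 93) + 53) = (3*((3 - 1)²)²)*((-83 + 93) + 53) = (3*(2²)²)*(10 + 53) = (3*4²)*63 = (3*16)*63 = 48*63 = 3024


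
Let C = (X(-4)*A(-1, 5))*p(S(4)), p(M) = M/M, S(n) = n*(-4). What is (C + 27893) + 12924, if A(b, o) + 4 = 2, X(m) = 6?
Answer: 40805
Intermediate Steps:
S(n) = -4*n
A(b, o) = -2 (A(b, o) = -4 + 2 = -2)
p(M) = 1
C = -12 (C = (6*(-2))*1 = -12*1 = -12)
(C + 27893) + 12924 = (-12 + 27893) + 12924 = 27881 + 12924 = 40805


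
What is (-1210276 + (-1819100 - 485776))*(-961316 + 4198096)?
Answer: -11377773690560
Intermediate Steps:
(-1210276 + (-1819100 - 485776))*(-961316 + 4198096) = (-1210276 - 2304876)*3236780 = -3515152*3236780 = -11377773690560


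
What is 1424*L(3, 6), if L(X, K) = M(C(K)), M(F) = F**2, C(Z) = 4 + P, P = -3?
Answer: 1424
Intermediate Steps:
C(Z) = 1 (C(Z) = 4 - 3 = 1)
L(X, K) = 1 (L(X, K) = 1**2 = 1)
1424*L(3, 6) = 1424*1 = 1424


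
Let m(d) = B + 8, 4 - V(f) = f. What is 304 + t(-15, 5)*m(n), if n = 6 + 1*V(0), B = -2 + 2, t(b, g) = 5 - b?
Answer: 464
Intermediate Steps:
V(f) = 4 - f
B = 0
n = 10 (n = 6 + 1*(4 - 1*0) = 6 + 1*(4 + 0) = 6 + 1*4 = 6 + 4 = 10)
m(d) = 8 (m(d) = 0 + 8 = 8)
304 + t(-15, 5)*m(n) = 304 + (5 - 1*(-15))*8 = 304 + (5 + 15)*8 = 304 + 20*8 = 304 + 160 = 464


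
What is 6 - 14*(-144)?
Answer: 2022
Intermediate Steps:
6 - 14*(-144) = 6 + 2016 = 2022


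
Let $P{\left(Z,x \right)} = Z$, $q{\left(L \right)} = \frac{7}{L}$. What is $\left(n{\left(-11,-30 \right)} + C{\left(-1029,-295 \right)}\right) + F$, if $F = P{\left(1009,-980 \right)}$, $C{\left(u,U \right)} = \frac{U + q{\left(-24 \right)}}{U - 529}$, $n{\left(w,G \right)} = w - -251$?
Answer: $\frac{24707311}{19776} \approx 1249.4$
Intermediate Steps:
$n{\left(w,G \right)} = 251 + w$ ($n{\left(w,G \right)} = w + 251 = 251 + w$)
$C{\left(u,U \right)} = \frac{- \frac{7}{24} + U}{-529 + U}$ ($C{\left(u,U \right)} = \frac{U + \frac{7}{-24}}{U - 529} = \frac{U + 7 \left(- \frac{1}{24}\right)}{-529 + U} = \frac{U - \frac{7}{24}}{-529 + U} = \frac{- \frac{7}{24} + U}{-529 + U}$)
$F = 1009$
$\left(n{\left(-11,-30 \right)} + C{\left(-1029,-295 \right)}\right) + F = \left(\left(251 - 11\right) + \frac{- \frac{7}{24} - 295}{-529 - 295}\right) + 1009 = \left(240 + \frac{1}{-824} \left(- \frac{7087}{24}\right)\right) + 1009 = \left(240 - - \frac{7087}{19776}\right) + 1009 = \left(240 + \frac{7087}{19776}\right) + 1009 = \frac{4753327}{19776} + 1009 = \frac{24707311}{19776}$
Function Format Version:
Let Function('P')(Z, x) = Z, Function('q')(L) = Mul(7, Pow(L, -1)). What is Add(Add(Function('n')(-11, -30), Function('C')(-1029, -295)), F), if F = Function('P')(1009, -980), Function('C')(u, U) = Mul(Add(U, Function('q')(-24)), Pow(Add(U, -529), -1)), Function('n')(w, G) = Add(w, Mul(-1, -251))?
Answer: Rational(24707311, 19776) ≈ 1249.4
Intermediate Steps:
Function('n')(w, G) = Add(251, w) (Function('n')(w, G) = Add(w, 251) = Add(251, w))
Function('C')(u, U) = Mul(Pow(Add(-529, U), -1), Add(Rational(-7, 24), U)) (Function('C')(u, U) = Mul(Add(U, Mul(7, Pow(-24, -1))), Pow(Add(U, -529), -1)) = Mul(Add(U, Mul(7, Rational(-1, 24))), Pow(Add(-529, U), -1)) = Mul(Add(U, Rational(-7, 24)), Pow(Add(-529, U), -1)) = Mul(Add(Rational(-7, 24), U), Pow(Add(-529, U), -1)) = Mul(Pow(Add(-529, U), -1), Add(Rational(-7, 24), U)))
F = 1009
Add(Add(Function('n')(-11, -30), Function('C')(-1029, -295)), F) = Add(Add(Add(251, -11), Mul(Pow(Add(-529, -295), -1), Add(Rational(-7, 24), -295))), 1009) = Add(Add(240, Mul(Pow(-824, -1), Rational(-7087, 24))), 1009) = Add(Add(240, Mul(Rational(-1, 824), Rational(-7087, 24))), 1009) = Add(Add(240, Rational(7087, 19776)), 1009) = Add(Rational(4753327, 19776), 1009) = Rational(24707311, 19776)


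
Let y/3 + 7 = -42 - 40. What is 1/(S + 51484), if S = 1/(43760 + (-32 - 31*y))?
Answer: 52005/2677425421 ≈ 1.9424e-5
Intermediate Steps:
y = -267 (y = -21 + 3*(-42 - 40) = -21 + 3*(-82) = -21 - 246 = -267)
S = 1/52005 (S = 1/(43760 + (-32 - 31*(-267))) = 1/(43760 + (-32 + 8277)) = 1/(43760 + 8245) = 1/52005 ≈ 1.9229e-5)
1/(S + 51484) = 1/(1/52005 + 51484) = 1/(2677425421/52005) = 52005/2677425421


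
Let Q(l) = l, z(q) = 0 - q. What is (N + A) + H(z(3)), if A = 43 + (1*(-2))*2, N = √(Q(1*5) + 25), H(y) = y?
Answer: 36 + √30 ≈ 41.477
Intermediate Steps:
z(q) = -q
N = √30 (N = √(1*5 + 25) = √(5 + 25) = √30 ≈ 5.4772)
A = 39 (A = 43 - 2*2 = 43 - 4 = 39)
(N + A) + H(z(3)) = (√30 + 39) - 1*3 = (39 + √30) - 3 = 36 + √30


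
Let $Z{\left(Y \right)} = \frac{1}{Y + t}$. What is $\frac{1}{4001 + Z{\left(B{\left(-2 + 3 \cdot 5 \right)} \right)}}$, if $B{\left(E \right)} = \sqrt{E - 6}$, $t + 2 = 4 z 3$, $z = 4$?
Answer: $\frac{8438155}{33761242202} + \frac{\sqrt{7}}{33761242202} \approx 0.00024994$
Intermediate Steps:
$t = 46$ ($t = -2 + 4 \cdot 4 \cdot 3 = -2 + 16 \cdot 3 = -2 + 48 = 46$)
$B{\left(E \right)} = \sqrt{-6 + E}$
$Z{\left(Y \right)} = \frac{1}{46 + Y}$ ($Z{\left(Y \right)} = \frac{1}{Y + 46} = \frac{1}{46 + Y}$)
$\frac{1}{4001 + Z{\left(B{\left(-2 + 3 \cdot 5 \right)} \right)}} = \frac{1}{4001 + \frac{1}{46 + \sqrt{-6 + \left(-2 + 3 \cdot 5\right)}}} = \frac{1}{4001 + \frac{1}{46 + \sqrt{-6 + \left(-2 + 15\right)}}} = \frac{1}{4001 + \frac{1}{46 + \sqrt{-6 + 13}}} = \frac{1}{4001 + \frac{1}{46 + \sqrt{7}}}$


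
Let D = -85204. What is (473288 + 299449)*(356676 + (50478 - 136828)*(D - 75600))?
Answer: 10730057584062012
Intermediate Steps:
(473288 + 299449)*(356676 + (50478 - 136828)*(D - 75600)) = (473288 + 299449)*(356676 + (50478 - 136828)*(-85204 - 75600)) = 772737*(356676 - 86350*(-160804)) = 772737*(356676 + 13885425400) = 772737*13885782076 = 10730057584062012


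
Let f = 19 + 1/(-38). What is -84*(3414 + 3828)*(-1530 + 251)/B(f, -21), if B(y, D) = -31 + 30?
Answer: -778051512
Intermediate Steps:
f = 721/38 (f = 19 - 1/38 = 721/38 ≈ 18.974)
B(y, D) = -1
-84*(3414 + 3828)*(-1530 + 251)/B(f, -21) = -84*(3414 + 3828)*(-1530 + 251)/(-1) = -84*7242*(-1279)*(-1) = -(-778051512)*(-1) = -84*9262518 = -778051512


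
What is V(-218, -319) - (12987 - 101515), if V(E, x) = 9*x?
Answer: 85657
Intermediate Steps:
V(-218, -319) - (12987 - 101515) = 9*(-319) - (12987 - 101515) = -2871 - 1*(-88528) = -2871 + 88528 = 85657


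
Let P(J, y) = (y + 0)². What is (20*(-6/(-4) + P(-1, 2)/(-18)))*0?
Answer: 0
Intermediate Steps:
P(J, y) = y²
(20*(-6/(-4) + P(-1, 2)/(-18)))*0 = (20*(-6/(-4) + 2²/(-18)))*0 = (20*(-6*(-¼) + 4*(-1/18)))*0 = (20*(3/2 - 2/9))*0 = (20*(23/18))*0 = (230/9)*0 = 0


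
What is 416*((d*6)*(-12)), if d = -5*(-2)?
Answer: -299520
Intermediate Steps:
d = 10
416*((d*6)*(-12)) = 416*((10*6)*(-12)) = 416*(60*(-12)) = 416*(-720) = -299520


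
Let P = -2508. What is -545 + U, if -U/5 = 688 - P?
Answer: -16525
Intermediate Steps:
U = -15980 (U = -5*(688 - 1*(-2508)) = -5*(688 + 2508) = -5*3196 = -15980)
-545 + U = -545 - 15980 = -16525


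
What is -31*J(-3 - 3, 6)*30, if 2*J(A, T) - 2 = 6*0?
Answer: -930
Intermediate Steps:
J(A, T) = 1 (J(A, T) = 1 + (6*0)/2 = 1 + (½)*0 = 1 + 0 = 1)
-31*J(-3 - 3, 6)*30 = -31*1*30 = -31*30 = -930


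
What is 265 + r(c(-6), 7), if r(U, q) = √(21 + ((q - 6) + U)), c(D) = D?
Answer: 269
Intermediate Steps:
r(U, q) = √(15 + U + q) (r(U, q) = √(21 + ((-6 + q) + U)) = √(21 + (-6 + U + q)) = √(15 + U + q))
265 + r(c(-6), 7) = 265 + √(15 - 6 + 7) = 265 + √16 = 265 + 4 = 269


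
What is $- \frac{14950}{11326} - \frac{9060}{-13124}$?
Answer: $- \frac{11698780}{18580303} \approx -0.62963$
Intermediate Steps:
$- \frac{14950}{11326} - \frac{9060}{-13124} = \left(-14950\right) \frac{1}{11326} - - \frac{2265}{3281} = - \frac{7475}{5663} + \frac{2265}{3281} = - \frac{11698780}{18580303}$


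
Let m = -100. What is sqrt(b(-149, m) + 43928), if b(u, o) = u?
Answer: sqrt(43779) ≈ 209.23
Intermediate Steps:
sqrt(b(-149, m) + 43928) = sqrt(-149 + 43928) = sqrt(43779)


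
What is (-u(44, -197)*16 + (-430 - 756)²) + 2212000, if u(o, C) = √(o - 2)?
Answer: 3618596 - 16*√42 ≈ 3.6185e+6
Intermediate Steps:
u(o, C) = √(-2 + o)
(-u(44, -197)*16 + (-430 - 756)²) + 2212000 = (-√(-2 + 44)*16 + (-430 - 756)²) + 2212000 = (-√42*16 + (-1186)²) + 2212000 = (-16*√42 + 1406596) + 2212000 = (1406596 - 16*√42) + 2212000 = 3618596 - 16*√42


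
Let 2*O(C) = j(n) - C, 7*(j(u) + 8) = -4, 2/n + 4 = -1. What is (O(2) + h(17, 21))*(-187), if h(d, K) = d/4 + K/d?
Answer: -1045/28 ≈ -37.321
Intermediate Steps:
n = -2/5 (n = 2/(-4 - 1) = 2/(-5) = 2*(-1/5) = -2/5 ≈ -0.40000)
j(u) = -60/7 (j(u) = -8 + (1/7)*(-4) = -8 - 4/7 = -60/7)
h(d, K) = d/4 + K/d (h(d, K) = d*(1/4) + K/d = d/4 + K/d)
O(C) = -30/7 - C/2 (O(C) = (-60/7 - C)/2 = -30/7 - C/2)
(O(2) + h(17, 21))*(-187) = ((-30/7 - 1/2*2) + ((1/4)*17 + 21/17))*(-187) = ((-30/7 - 1) + (17/4 + 21*(1/17)))*(-187) = (-37/7 + (17/4 + 21/17))*(-187) = (-37/7 + 373/68)*(-187) = (95/476)*(-187) = -1045/28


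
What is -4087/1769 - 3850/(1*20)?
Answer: -11299/58 ≈ -194.81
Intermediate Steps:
-4087/1769 - 3850/(1*20) = -4087*1/1769 - 3850/20 = -67/29 - 3850*1/20 = -67/29 - 385/2 = -11299/58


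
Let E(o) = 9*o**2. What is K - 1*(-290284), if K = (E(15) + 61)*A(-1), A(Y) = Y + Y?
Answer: 286112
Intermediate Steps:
A(Y) = 2*Y
K = -4172 (K = (9*15**2 + 61)*(2*(-1)) = (9*225 + 61)*(-2) = (2025 + 61)*(-2) = 2086*(-2) = -4172)
K - 1*(-290284) = -4172 - 1*(-290284) = -4172 + 290284 = 286112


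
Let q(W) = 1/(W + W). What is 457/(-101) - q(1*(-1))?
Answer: -813/202 ≈ -4.0247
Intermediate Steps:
q(W) = 1/(2*W)
457/(-101) - q(1*(-1)) = 457/(-101) - 1/(2*(1*(-1))) = 457*(-1/101) - 1/(2*(-1)) = -457/101 - (-1)/2 = -457/101 - 1*(-½) = -457/101 + ½ = -813/202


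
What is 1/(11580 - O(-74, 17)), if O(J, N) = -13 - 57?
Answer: 1/11650 ≈ 8.5837e-5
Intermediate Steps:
O(J, N) = -70
1/(11580 - O(-74, 17)) = 1/(11580 - 1*(-70)) = 1/(11580 + 70) = 1/11650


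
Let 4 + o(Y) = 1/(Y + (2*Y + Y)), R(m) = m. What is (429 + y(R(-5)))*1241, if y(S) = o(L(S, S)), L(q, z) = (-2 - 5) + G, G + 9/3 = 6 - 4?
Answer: 16876359/32 ≈ 5.2739e+5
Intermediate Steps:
G = -1 (G = -3 + (6 - 4) = -3 + 2 = -1)
L(q, z) = -8 (L(q, z) = (-2 - 5) - 1 = -7 - 1 = -8)
o(Y) = -4 + 1/(4*Y) (o(Y) = -4 + 1/(Y + (2*Y + Y)) = -4 + 1/(Y + 3*Y) = -4 + 1/(4*Y))
y(S) = -129/32 (y(S) = -4 + (¼)/(-8) = -4 + (¼)*(-⅛) = -4 - 1/32 = -129/32)
(429 + y(R(-5)))*1241 = (429 - 129/32)*1241 = (13599/32)*1241 = 16876359/32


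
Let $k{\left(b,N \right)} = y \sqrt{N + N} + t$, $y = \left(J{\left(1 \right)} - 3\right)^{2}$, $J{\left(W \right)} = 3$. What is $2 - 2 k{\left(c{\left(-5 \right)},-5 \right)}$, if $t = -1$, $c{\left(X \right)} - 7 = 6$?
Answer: $0$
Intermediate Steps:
$c{\left(X \right)} = 13$ ($c{\left(X \right)} = 7 + 6 = 13$)
$y = 0$ ($y = \left(3 - 3\right)^{2} = 0^{2} = 0$)
$k{\left(b,N \right)} = -1$ ($k{\left(b,N \right)} = 0 \sqrt{N + N} - 1 = 0 \sqrt{2 N} - 1 = 0 \sqrt{2} \sqrt{N} - 1 = 0 - 1 = -1$)
$2 - 2 k{\left(c{\left(-5 \right)},-5 \right)} = 2 - -2 = 2 + 2 = 4$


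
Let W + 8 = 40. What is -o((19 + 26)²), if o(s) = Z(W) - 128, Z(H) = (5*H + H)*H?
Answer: -6016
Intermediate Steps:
W = 32 (W = -8 + 40 = 32)
Z(H) = 6*H² (Z(H) = (6*H)*H = 6*H²)
o(s) = 6016 (o(s) = 6*32² - 128 = 6*1024 - 128 = 6144 - 128 = 6016)
-o((19 + 26)²) = -1*6016 = -6016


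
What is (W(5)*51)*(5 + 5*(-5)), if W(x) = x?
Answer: -5100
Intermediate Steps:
(W(5)*51)*(5 + 5*(-5)) = (5*51)*(5 + 5*(-5)) = 255*(5 - 25) = 255*(-20) = -5100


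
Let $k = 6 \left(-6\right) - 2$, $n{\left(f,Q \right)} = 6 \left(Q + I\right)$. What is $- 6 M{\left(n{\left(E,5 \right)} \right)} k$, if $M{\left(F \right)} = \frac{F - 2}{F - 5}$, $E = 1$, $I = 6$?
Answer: $\frac{14592}{61} \approx 239.21$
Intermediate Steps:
$n{\left(f,Q \right)} = 36 + 6 Q$ ($n{\left(f,Q \right)} = 6 \left(Q + 6\right) = 6 \left(6 + Q\right) = 36 + 6 Q$)
$M{\left(F \right)} = \frac{-2 + F}{-5 + F}$
$k = -38$ ($k = -36 - 2 = -38$)
$- 6 M{\left(n{\left(E,5 \right)} \right)} k = - 6 \frac{-2 + \left(36 + 6 \cdot 5\right)}{-5 + \left(36 + 6 \cdot 5\right)} \left(-38\right) = - 6 \frac{-2 + \left(36 + 30\right)}{-5 + \left(36 + 30\right)} \left(-38\right) = - 6 \frac{-2 + 66}{-5 + 66} \left(-38\right) = - 6 \cdot \frac{1}{61} \cdot 64 \left(-38\right) = \left(-6\right) \frac{64}{61} \left(-38\right) = \left(- \frac{384}{61}\right) \left(-38\right) = \frac{14592}{61}$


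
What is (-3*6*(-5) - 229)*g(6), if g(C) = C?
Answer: -834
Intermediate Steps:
(-3*6*(-5) - 229)*g(6) = (-3*6*(-5) - 229)*6 = (-18*(-5) - 229)*6 = (90 - 229)*6 = -139*6 = -834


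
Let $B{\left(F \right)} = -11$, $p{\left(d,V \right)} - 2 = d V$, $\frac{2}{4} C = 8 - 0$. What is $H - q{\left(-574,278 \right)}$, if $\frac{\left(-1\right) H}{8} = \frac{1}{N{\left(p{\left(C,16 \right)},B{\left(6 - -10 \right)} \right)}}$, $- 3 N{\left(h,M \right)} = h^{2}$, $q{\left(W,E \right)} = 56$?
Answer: $- \frac{310630}{5547} \approx -56.0$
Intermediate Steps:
$C = 16$ ($C = 2 \left(8 - 0\right) = 2 \left(8 + 0\right) = 2 \cdot 8 = 16$)
$p{\left(d,V \right)} = 2 + V d$ ($p{\left(d,V \right)} = 2 + d V = 2 + V d$)
$N{\left(h,M \right)} = - \frac{h^{2}}{3}$
$H = \frac{2}{5547}$ ($H = - \frac{8}{\left(- \frac{1}{3}\right) \left(2 + 16 \cdot 16\right)^{2}} = - \frac{8}{\left(- \frac{1}{3}\right) \left(2 + 256\right)^{2}} = - \frac{8}{\left(- \frac{1}{3}\right) 258^{2}} = - \frac{8}{\left(- \frac{1}{3}\right) 66564} = - \frac{8}{-22188} = \left(-8\right) \left(- \frac{1}{22188}\right) = \frac{2}{5547} \approx 0.00036056$)
$H - q{\left(-574,278 \right)} = \frac{2}{5547} - 56 = - \frac{310630}{5547}$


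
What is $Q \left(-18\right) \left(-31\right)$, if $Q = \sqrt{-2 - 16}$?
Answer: $1674 i \sqrt{2} \approx 2367.4 i$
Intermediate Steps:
$Q = 3 i \sqrt{2}$ ($Q = \sqrt{-2 - 16} = \sqrt{-18} = 3 i \sqrt{2} \approx 4.2426 i$)
$Q \left(-18\right) \left(-31\right) = 3 i \sqrt{2} \left(-18\right) \left(-31\right) = - 54 i \sqrt{2} \left(-31\right) = 1674 i \sqrt{2}$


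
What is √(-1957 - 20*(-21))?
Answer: I*√1537 ≈ 39.205*I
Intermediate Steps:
√(-1957 - 20*(-21)) = √(-1957 + 420) = √(-1537) = I*√1537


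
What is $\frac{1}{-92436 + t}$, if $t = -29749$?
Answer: $- \frac{1}{122185} \approx -8.1843 \cdot 10^{-6}$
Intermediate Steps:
$\frac{1}{-92436 + t} = \frac{1}{-92436 - 29749} = \frac{1}{-122185} = - \frac{1}{122185}$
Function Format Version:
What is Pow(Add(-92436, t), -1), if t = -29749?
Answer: Rational(-1, 122185) ≈ -8.1843e-6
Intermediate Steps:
Pow(Add(-92436, t), -1) = Pow(Add(-92436, -29749), -1) = Pow(-122185, -1) = Rational(-1, 122185)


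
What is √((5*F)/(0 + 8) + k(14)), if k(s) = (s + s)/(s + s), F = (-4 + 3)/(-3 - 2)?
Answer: 3*√2/4 ≈ 1.0607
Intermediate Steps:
F = ⅕ (F = -1/(-5) = -1*(-⅕) = ⅕ ≈ 0.20000)
k(s) = 1 (k(s) = (2*s)/((2*s)) = (2*s)*(1/(2*s)) = 1)
√((5*F)/(0 + 8) + k(14)) = √((5*(⅕))/(0 + 8) + 1) = √(1/8 + 1) = √(1*(⅛) + 1) = √(⅛ + 1) = √(9/8) = 3*√2/4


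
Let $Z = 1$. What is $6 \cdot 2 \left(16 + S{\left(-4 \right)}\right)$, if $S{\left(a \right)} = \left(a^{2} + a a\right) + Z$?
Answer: $588$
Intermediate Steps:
$S{\left(a \right)} = 1 + 2 a^{2}$ ($S{\left(a \right)} = \left(a^{2} + a a\right) + 1 = \left(a^{2} + a^{2}\right) + 1 = 2 a^{2} + 1 = 1 + 2 a^{2}$)
$6 \cdot 2 \left(16 + S{\left(-4 \right)}\right) = 6 \cdot 2 \left(16 + \left(1 + 2 \left(-4\right)^{2}\right)\right) = 12 \left(16 + \left(1 + 2 \cdot 16\right)\right) = 12 \left(16 + \left(1 + 32\right)\right) = 12 \left(16 + 33\right) = 12 \cdot 49 = 588$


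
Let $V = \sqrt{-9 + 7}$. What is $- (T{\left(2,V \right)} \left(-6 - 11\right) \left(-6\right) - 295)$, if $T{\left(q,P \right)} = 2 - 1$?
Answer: $193$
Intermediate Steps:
$V = i \sqrt{2}$ ($V = \sqrt{-2} = i \sqrt{2} \approx 1.4142 i$)
$T{\left(q,P \right)} = 1$
$- (T{\left(2,V \right)} \left(-6 - 11\right) \left(-6\right) - 295) = - (1 \left(-6 - 11\right) \left(-6\right) - 295) = - (1 \left(\left(-17\right) \left(-6\right)\right) - 295) = - (1 \cdot 102 - 295) = - (102 - 295) = \left(-1\right) \left(-193\right) = 193$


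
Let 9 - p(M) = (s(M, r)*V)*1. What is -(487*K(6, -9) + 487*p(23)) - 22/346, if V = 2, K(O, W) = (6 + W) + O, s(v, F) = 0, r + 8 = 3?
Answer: -1011023/173 ≈ -5844.1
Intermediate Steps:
r = -5 (r = -8 + 3 = -5)
K(O, W) = 6 + O + W
p(M) = 9 (p(M) = 9 - 0*2 = 9 - 0 = 9 - 1*0 = 9 + 0 = 9)
-(487*K(6, -9) + 487*p(23)) - 22/346 = -487/(1/((6 + 6 - 9) + 9)) - 22/346 = -487/(1/(3 + 9)) - 22*1/346 = -487/(1/12) - 11/173 = -487/1/12 - 11/173 = -487*12 - 11/173 = -5844 - 11/173 = -1011023/173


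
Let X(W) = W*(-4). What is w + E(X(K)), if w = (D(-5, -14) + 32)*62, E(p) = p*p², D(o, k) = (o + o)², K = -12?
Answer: 118776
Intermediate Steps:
D(o, k) = 4*o² (D(o, k) = (2*o)² = 4*o²)
X(W) = -4*W
E(p) = p³
w = 8184 (w = (4*(-5)² + 32)*62 = (4*25 + 32)*62 = (100 + 32)*62 = 132*62 = 8184)
w + E(X(K)) = 8184 + (-4*(-12))³ = 8184 + 48³ = 8184 + 110592 = 118776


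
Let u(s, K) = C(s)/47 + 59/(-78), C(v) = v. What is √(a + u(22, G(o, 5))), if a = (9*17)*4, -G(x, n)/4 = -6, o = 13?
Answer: √8221133310/3666 ≈ 24.733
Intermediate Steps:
G(x, n) = 24 (G(x, n) = -4*(-6) = 24)
u(s, K) = -59/78 + s/47 (u(s, K) = s/47 + 59/(-78) = s*(1/47) + 59*(-1/78) = s/47 - 59/78 = -59/78 + s/47)
a = 612 (a = 153*4 = 612)
√(a + u(22, G(o, 5))) = √(612 + (-59/78 + (1/47)*22)) = √(612 + (-59/78 + 22/47)) = √(612 - 1057/3666) = √(2242535/3666) = √8221133310/3666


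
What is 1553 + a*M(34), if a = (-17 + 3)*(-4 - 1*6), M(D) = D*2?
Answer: 11073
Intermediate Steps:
M(D) = 2*D
a = 140 (a = -14*(-4 - 6) = -14*(-10) = 140)
1553 + a*M(34) = 1553 + 140*(2*34) = 1553 + 140*68 = 1553 + 9520 = 11073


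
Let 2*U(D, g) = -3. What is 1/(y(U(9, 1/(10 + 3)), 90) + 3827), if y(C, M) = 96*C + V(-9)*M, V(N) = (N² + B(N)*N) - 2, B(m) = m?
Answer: 1/18083 ≈ 5.5301e-5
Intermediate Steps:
V(N) = -2 + 2*N² (V(N) = (N² + N*N) - 2 = (N² + N²) - 2 = 2*N² - 2 = -2 + 2*N²)
U(D, g) = -3/2 (U(D, g) = (½)*(-3) = -3/2)
y(C, M) = 96*C + 160*M (y(C, M) = 96*C + (-2 + 2*(-9)²)*M = 96*C + (-2 + 2*81)*M = 96*C + (-2 + 162)*M = 96*C + 160*M)
1/(y(U(9, 1/(10 + 3)), 90) + 3827) = 1/((96*(-3/2) + 160*90) + 3827) = 1/((-144 + 14400) + 3827) = 1/(14256 + 3827) = 1/18083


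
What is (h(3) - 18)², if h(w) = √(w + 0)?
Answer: (18 - √3)² ≈ 264.65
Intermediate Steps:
h(w) = √w
(h(3) - 18)² = (√3 - 18)² = (-18 + √3)²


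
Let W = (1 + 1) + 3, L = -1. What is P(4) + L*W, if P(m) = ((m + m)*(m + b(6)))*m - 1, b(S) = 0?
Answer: 122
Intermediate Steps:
P(m) = -1 + 2*m**3 (P(m) = ((m + m)*(m + 0))*m - 1 = ((2*m)*m)*m - 1 = (2*m**2)*m - 1 = 2*m**3 - 1 = -1 + 2*m**3)
W = 5 (W = 2 + 3 = 5)
P(4) + L*W = (-1 + 2*4**3) - 1*5 = (-1 + 2*64) - 5 = (-1 + 128) - 5 = 127 - 5 = 122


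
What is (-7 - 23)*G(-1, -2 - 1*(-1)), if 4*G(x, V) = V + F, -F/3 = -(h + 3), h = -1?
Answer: -75/2 ≈ -37.500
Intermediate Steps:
F = 6 (F = -(-3)*(-1 + 3) = -(-3)*2 = -3*(-2) = 6)
G(x, V) = 3/2 + V/4 (G(x, V) = (V + 6)/4 = (6 + V)/4 = 3/2 + V/4)
(-7 - 23)*G(-1, -2 - 1*(-1)) = (-7 - 23)*(3/2 + (-2 - 1*(-1))/4) = -30*(3/2 + (-2 + 1)/4) = -30*(3/2 + (1/4)*(-1)) = -30*(3/2 - 1/4) = -30*5/4 = -75/2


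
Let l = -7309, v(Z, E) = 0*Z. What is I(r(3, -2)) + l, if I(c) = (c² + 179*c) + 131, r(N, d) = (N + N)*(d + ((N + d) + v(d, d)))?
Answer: -8216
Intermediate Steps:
v(Z, E) = 0
r(N, d) = 2*N*(N + 2*d) (r(N, d) = (N + N)*(d + ((N + d) + 0)) = (2*N)*(d + (N + d)) = (2*N)*(N + 2*d) = 2*N*(N + 2*d))
I(c) = 131 + c² + 179*c
I(r(3, -2)) + l = (131 + (2*3*(3 + 2*(-2)))² + 179*(2*3*(3 + 2*(-2)))) - 7309 = (131 + (2*3*(3 - 4))² + 179*(2*3*(3 - 4))) - 7309 = (131 + (2*3*(-1))² + 179*(2*3*(-1))) - 7309 = (131 + (-6)² + 179*(-6)) - 7309 = (131 + 36 - 1074) - 7309 = -907 - 7309 = -8216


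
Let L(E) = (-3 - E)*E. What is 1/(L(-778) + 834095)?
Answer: 1/231145 ≈ 4.3263e-6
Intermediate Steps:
L(E) = E*(-3 - E)
1/(L(-778) + 834095) = 1/(-1*(-778)*(3 - 778) + 834095) = 1/(-1*(-778)*(-775) + 834095) = 1/(-602950 + 834095) = 1/231145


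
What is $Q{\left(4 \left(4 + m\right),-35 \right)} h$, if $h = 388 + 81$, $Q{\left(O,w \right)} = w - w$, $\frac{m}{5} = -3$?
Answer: $0$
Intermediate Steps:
$m = -15$ ($m = 5 \left(-3\right) = -15$)
$Q{\left(O,w \right)} = 0$
$h = 469$
$Q{\left(4 \left(4 + m\right),-35 \right)} h = 0 \cdot 469 = 0$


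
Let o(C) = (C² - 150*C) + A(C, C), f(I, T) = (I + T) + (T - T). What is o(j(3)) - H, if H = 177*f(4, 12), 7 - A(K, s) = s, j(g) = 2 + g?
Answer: -3555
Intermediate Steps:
A(K, s) = 7 - s
f(I, T) = I + T (f(I, T) = (I + T) + 0 = I + T)
o(C) = 7 + C² - 151*C (o(C) = (C² - 150*C) + (7 - C) = 7 + C² - 151*C)
H = 2832 (H = 177*(4 + 12) = 177*16 = 2832)
o(j(3)) - H = (7 + (2 + 3)² - 151*(2 + 3)) - 1*2832 = (7 + 5² - 151*5) - 2832 = (7 + 25 - 755) - 2832 = -723 - 2832 = -3555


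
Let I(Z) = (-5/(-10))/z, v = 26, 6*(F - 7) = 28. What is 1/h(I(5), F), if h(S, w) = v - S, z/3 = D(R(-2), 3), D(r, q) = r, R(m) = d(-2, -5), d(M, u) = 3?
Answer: 18/467 ≈ 0.038544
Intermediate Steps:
F = 35/3 (F = 7 + (1/6)*28 = 7 + 14/3 = 35/3 ≈ 11.667)
R(m) = 3
z = 9 (z = 3*3 = 9)
I(Z) = 1/18 (I(Z) = -5/(-10)/9 = -5*(-1/10)*(1/9) = (1/2)*(1/9) = 1/18)
h(S, w) = 26 - S
1/h(I(5), F) = 1/(26 - 1*1/18) = 1/(26 - 1/18) = 1/(467/18) = 18/467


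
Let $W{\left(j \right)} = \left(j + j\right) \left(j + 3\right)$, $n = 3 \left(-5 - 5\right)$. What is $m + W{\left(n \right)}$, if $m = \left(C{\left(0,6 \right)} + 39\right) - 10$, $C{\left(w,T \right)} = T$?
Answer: $1655$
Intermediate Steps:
$n = -30$ ($n = 3 \left(-10\right) = -30$)
$W{\left(j \right)} = 2 j \left(3 + j\right)$
$m = 35$ ($m = \left(6 + 39\right) - 10 = 45 - 10 = 35$)
$m + W{\left(n \right)} = 35 + 2 \left(-30\right) \left(3 - 30\right) = 35 + 2 \left(-30\right) \left(-27\right) = 35 + 1620 = 1655$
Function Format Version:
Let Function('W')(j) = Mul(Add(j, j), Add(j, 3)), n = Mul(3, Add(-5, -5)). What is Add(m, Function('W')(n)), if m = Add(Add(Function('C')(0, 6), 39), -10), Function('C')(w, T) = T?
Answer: 1655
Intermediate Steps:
n = -30 (n = Mul(3, -10) = -30)
Function('W')(j) = Mul(2, j, Add(3, j)) (Function('W')(j) = Mul(Mul(2, j), Add(3, j)) = Mul(2, j, Add(3, j)))
m = 35 (m = Add(Add(6, 39), -10) = Add(45, -10) = 35)
Add(m, Function('W')(n)) = Add(35, Mul(2, -30, Add(3, -30))) = Add(35, Mul(2, -30, -27)) = Add(35, 1620) = 1655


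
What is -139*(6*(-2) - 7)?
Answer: 2641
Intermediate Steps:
-139*(6*(-2) - 7) = -139*(-12 - 7) = -139*(-19) = 2641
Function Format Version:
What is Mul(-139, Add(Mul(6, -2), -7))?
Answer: 2641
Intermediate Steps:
Mul(-139, Add(Mul(6, -2), -7)) = Mul(-139, Add(-12, -7)) = Mul(-139, -19) = 2641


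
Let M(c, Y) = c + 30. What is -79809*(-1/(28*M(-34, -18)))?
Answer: -79809/112 ≈ -712.58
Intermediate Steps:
M(c, Y) = 30 + c
-79809*(-1/(28*M(-34, -18))) = -79809*(-1/(28*(30 - 34))) = -79809/((-4*(-28))) = -79809/112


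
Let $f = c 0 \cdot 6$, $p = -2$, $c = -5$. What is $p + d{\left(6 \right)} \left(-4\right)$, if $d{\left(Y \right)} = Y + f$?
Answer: $-26$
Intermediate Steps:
$f = 0$ ($f = \left(-5\right) 0 \cdot 6 = 0 \cdot 6 = 0$)
$d{\left(Y \right)} = Y$ ($d{\left(Y \right)} = Y + 0 = Y$)
$p + d{\left(6 \right)} \left(-4\right) = -2 + 6 \left(-4\right) = -2 - 24 = -26$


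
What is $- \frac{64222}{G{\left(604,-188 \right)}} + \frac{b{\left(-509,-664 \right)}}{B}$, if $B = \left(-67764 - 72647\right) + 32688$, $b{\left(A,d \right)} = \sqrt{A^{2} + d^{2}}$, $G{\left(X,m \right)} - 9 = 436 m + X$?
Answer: $\frac{64222}{81355} - \frac{\sqrt{699977}}{107723} \approx 0.78164$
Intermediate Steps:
$G{\left(X,m \right)} = 9 + X + 436 m$ ($G{\left(X,m \right)} = 9 + \left(436 m + X\right) = 9 + \left(X + 436 m\right) = 9 + X + 436 m$)
$B = -107723$ ($B = -140411 + 32688 = -107723$)
$- \frac{64222}{G{\left(604,-188 \right)}} + \frac{b{\left(-509,-664 \right)}}{B} = - \frac{64222}{9 + 604 + 436 \left(-188\right)} + \frac{\sqrt{\left(-509\right)^{2} + \left(-664\right)^{2}}}{-107723} = - \frac{64222}{9 + 604 - 81968} + \sqrt{259081 + 440896} \left(- \frac{1}{107723}\right) = - \frac{64222}{-81355} + \sqrt{699977} \left(- \frac{1}{107723}\right) = \left(-64222\right) \left(- \frac{1}{81355}\right) - \frac{\sqrt{699977}}{107723} = \frac{64222}{81355} - \frac{\sqrt{699977}}{107723}$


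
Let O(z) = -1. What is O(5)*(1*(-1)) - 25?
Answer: -24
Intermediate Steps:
O(5)*(1*(-1)) - 25 = -(-1) - 25 = -1*(-1) - 25 = 1 - 25 = -24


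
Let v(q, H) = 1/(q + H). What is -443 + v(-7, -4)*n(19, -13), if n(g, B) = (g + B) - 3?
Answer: -4876/11 ≈ -443.27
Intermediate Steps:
v(q, H) = 1/(H + q)
n(g, B) = -3 + B + g (n(g, B) = (B + g) - 3 = -3 + B + g)
-443 + v(-7, -4)*n(19, -13) = -443 + (-3 - 13 + 19)/(-4 - 7) = -443 + 3/(-11) = -443 - 1/11*3 = -443 - 3/11 = -4876/11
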